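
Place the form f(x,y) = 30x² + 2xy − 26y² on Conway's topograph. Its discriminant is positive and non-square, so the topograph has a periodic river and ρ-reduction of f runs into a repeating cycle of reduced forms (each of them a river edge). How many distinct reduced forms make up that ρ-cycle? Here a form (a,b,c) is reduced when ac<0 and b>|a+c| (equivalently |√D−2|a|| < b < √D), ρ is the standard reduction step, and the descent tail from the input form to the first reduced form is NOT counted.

D = 3124, ⌊√D⌋ = 55
descent: ρ → (-26,50,6)  [lands on river]
river: ρ → (6,46,-42)
river: ρ → (-42,38,10)
river: ρ → (10,42,-34)
river: ρ → (-34,26,18)
river: ρ → (18,46,-14)
river: ρ → (-14,38,30)
river: ρ → (30,22,-22)
river: ρ → (-22,22,30)
river: ρ → (30,38,-14)
river: ρ → (-14,46,18)
river: ρ → (18,26,-34)
river: ρ → (-34,42,10)
river: ρ → (10,38,-42)
river: ρ → (-42,46,6)
river: ρ → (6,50,-26)
river: ρ → (-26,54,2)
river: ρ → (2,54,-26)
ρ-cycle length = 18 (tail of 1 descent step not counted)

18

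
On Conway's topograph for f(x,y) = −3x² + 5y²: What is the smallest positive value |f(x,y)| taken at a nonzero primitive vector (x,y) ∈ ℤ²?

descent: ρ → (5,0,-3)
descent: ρ → (-3,6,2)  [lands on river]
river: ρ → (2,6,-3)
closes: descent 2, river 2
min |a| on river = 2

2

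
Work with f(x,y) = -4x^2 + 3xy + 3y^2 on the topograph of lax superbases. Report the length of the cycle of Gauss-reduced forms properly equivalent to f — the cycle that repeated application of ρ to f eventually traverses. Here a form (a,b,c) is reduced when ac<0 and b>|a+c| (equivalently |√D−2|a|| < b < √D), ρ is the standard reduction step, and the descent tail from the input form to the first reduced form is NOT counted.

D = 57, ⌊√D⌋ = 7
river: ρ → (3,3,-4)
river: ρ → (-4,5,2)
river: ρ → (2,7,-1)
river: ρ → (-1,7,2)
river: ρ → (2,5,-4)
river: ρ → (-4,3,3)
ρ-cycle length = 6 (tail of 0 descent steps not counted)

6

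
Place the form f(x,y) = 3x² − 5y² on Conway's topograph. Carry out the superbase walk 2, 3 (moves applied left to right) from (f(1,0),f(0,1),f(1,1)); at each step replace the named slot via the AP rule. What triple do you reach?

start (3,-5,-2) = (f(1,0),f(0,1),f(1,1))
replace slot 2: 2·(3+(-2)) − (-5) = 7 → (3,7,-2)
replace slot 3: 2·(3+7) − (-2) = 22 → (3,7,22)

3,7,22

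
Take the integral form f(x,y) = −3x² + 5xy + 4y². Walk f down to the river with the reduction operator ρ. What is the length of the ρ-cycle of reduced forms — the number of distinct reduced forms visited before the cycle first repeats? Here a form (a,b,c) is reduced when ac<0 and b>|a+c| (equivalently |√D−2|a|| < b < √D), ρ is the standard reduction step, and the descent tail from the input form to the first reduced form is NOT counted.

D = 73, ⌊√D⌋ = 8
river: ρ → (4,3,-4)
river: ρ → (-4,5,3)
river: ρ → (3,7,-2)
river: ρ → (-2,5,6)
river: ρ → (6,7,-1)
river: ρ → (-1,7,6)
river: ρ → (6,5,-2)
river: ρ → (-2,7,3)
river: ρ → (3,5,-4)
river: ρ → (-4,3,4)
river: ρ → (4,5,-3)
river: ρ → (-3,7,2)
river: ρ → (2,5,-6)
river: ρ → (-6,7,1)
river: ρ → (1,7,-6)
river: ρ → (-6,5,2)
river: ρ → (2,7,-3)
river: ρ → (-3,5,4)
ρ-cycle length = 18 (tail of 0 descent steps not counted)

18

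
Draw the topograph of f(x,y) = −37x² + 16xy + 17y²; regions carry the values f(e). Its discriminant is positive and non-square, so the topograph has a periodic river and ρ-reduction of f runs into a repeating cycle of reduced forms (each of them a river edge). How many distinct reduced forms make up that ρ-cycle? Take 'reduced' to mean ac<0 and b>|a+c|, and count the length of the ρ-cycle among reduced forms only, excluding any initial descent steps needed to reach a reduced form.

D = 2772, ⌊√D⌋ = 52
descent: ρ → (17,52,-1)  [lands on river]
river: ρ → (-1,52,17)
river: ρ → (17,50,-4)
river: ρ → (-4,46,41)
river: ρ → (41,36,-9)
river: ρ → (-9,36,41)
river: ρ → (41,46,-4)
river: ρ → (-4,50,17)
ρ-cycle length = 8 (tail of 1 descent step not counted)

8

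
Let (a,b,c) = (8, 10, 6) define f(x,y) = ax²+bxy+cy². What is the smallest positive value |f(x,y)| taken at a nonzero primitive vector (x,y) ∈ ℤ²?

translate: b→-6 (≡10 mod 16), so (8,10,6)→(8,-6,4)
flip: (8,-6,4)→(4,6,8)
translate: b→-2 (≡6 mod 8), so (4,6,8)→(4,-2,6)
reduced (well bottom): (4,-2,6) with a≤c, −a<b≤a
well minimum = a = 4

4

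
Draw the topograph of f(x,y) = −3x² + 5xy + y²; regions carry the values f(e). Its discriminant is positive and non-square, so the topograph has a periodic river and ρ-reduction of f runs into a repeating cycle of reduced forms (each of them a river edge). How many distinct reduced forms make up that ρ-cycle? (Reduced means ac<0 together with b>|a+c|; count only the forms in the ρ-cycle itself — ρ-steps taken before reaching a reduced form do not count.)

D = 37, ⌊√D⌋ = 6
river: ρ → (1,5,-3)
river: ρ → (-3,1,3)
river: ρ → (3,5,-1)
river: ρ → (-1,5,3)
river: ρ → (3,1,-3)
river: ρ → (-3,5,1)
ρ-cycle length = 6 (tail of 0 descent steps not counted)

6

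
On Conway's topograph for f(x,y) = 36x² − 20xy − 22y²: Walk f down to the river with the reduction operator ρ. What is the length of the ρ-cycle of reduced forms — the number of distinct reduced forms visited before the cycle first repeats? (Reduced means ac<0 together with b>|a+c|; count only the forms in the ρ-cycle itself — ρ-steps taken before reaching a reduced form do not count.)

D = 3568, ⌊√D⌋ = 59
descent: ρ → (-22,20,36)  [lands on river]
river: ρ → (36,52,-6)
river: ρ → (-6,56,18)
river: ρ → (18,52,-12)
river: ρ → (-12,44,34)
river: ρ → (34,24,-22)
ρ-cycle length = 6 (tail of 1 descent step not counted)

6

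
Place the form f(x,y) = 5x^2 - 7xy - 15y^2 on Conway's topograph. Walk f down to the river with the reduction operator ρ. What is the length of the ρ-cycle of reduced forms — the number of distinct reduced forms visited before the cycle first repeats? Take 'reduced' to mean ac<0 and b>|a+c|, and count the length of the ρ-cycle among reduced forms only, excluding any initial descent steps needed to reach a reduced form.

D = 349, ⌊√D⌋ = 18
descent: ρ → (-15,7,5)
descent: ρ → (5,13,-9)  [lands on river]
river: ρ → (-9,5,9)
river: ρ → (9,13,-5)
river: ρ → (-5,17,3)
river: ρ → (3,13,-15)
river: ρ → (-15,17,1)
river: ρ → (1,17,-15)
river: ρ → (-15,13,3)
river: ρ → (3,17,-5)
river: ρ → (-5,13,9)
river: ρ → (9,5,-9)
river: ρ → (-9,13,5)
river: ρ → (5,17,-3)
river: ρ → (-3,13,15)
river: ρ → (15,17,-1)
river: ρ → (-1,17,15)
river: ρ → (15,13,-3)
river: ρ → (-3,17,5)
ρ-cycle length = 18 (tail of 2 descent steps not counted)

18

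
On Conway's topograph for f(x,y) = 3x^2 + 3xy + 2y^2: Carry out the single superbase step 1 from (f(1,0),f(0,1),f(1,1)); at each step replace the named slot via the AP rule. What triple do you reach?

start (3,2,8) = (f(1,0),f(0,1),f(1,1))
replace slot 1: 2·(2+8) − 3 = 17 → (17,2,8)

17,2,8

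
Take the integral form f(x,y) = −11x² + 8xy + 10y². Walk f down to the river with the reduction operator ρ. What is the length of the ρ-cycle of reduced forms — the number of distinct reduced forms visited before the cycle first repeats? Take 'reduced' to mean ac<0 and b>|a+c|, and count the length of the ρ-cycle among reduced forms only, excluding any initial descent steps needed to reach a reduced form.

D = 504, ⌊√D⌋ = 22
river: ρ → (10,12,-9)
river: ρ → (-9,6,13)
river: ρ → (13,20,-2)
river: ρ → (-2,20,13)
river: ρ → (13,6,-9)
river: ρ → (-9,12,10)
river: ρ → (10,8,-11)
river: ρ → (-11,14,7)
river: ρ → (7,14,-11)
river: ρ → (-11,8,10)
ρ-cycle length = 10 (tail of 0 descent steps not counted)

10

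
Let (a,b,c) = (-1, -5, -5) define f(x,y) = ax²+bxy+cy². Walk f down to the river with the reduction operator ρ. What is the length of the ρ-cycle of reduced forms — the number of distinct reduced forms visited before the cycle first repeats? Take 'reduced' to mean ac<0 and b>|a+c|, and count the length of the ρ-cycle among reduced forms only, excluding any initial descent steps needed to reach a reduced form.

D = 5, ⌊√D⌋ = 2
descent: ρ → (-5,5,-1)
descent: ρ → (-1,1,1)  [lands on river]
river: ρ → (1,1,-1)
ρ-cycle length = 2 (tail of 2 descent steps not counted)

2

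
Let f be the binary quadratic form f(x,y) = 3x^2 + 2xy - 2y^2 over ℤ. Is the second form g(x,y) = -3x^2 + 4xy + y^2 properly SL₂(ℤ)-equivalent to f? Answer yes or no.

D₁ = 28, D₂ = 28
river cycle of f (length 4): (-2, 2, 3), (3, 4, -1), (-1, 4, 3), (3, 2, -2)
river cycle of g (length 4): (1, 4, -3), (-3, 2, 2), (2, 2, -3), (-3, 4, 1)
cycles differ ⇒ inequivalent

no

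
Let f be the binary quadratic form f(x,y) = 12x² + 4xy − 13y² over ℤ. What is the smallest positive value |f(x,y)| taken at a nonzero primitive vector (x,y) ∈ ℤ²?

river: ρ → (-13,22,3)
river: ρ → (3,20,-20)
river: ρ → (-20,20,3)
river: ρ → (3,22,-13)
river: ρ → (-13,4,12)
river: ρ → (12,20,-5)
river: ρ → (-5,20,12)
river: ρ → (12,4,-13)
closes: descent 0, river 8
min |a| on river = 3

3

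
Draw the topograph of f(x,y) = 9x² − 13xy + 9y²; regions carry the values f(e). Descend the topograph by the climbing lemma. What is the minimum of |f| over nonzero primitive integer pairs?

translate: b→5 (≡-13 mod 18), so (9,-13,9)→(9,5,5)
flip: (9,5,5)→(5,-5,9)
translate: b→5 (≡-5 mod 10), so (5,-5,9)→(5,5,9)
reduced (well bottom): (5,5,9) with a≤c, −a<b≤a
well minimum = a = 5

5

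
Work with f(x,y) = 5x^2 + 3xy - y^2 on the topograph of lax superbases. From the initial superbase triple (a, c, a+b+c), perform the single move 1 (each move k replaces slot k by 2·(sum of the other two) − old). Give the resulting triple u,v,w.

start (5,-1,7) = (f(1,0),f(0,1),f(1,1))
replace slot 1: 2·((-1)+7) − 5 = 7 → (7,-1,7)

7,-1,7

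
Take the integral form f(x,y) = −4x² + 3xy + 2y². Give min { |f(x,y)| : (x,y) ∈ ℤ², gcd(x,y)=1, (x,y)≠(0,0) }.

river: ρ → (2,5,-2)
river: ρ → (-2,3,4)
river: ρ → (4,5,-1)
river: ρ → (-1,5,4)
river: ρ → (4,3,-2)
river: ρ → (-2,5,2)
river: ρ → (2,3,-4)
river: ρ → (-4,5,1)
river: ρ → (1,5,-4)
river: ρ → (-4,3,2)
closes: descent 0, river 10
min |a| on river = 1

1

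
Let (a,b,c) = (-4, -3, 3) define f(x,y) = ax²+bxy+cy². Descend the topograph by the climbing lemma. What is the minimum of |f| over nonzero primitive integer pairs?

descent: ρ → (3,3,-4)  [lands on river]
river: ρ → (-4,5,2)
river: ρ → (2,7,-1)
river: ρ → (-1,7,2)
river: ρ → (2,5,-4)
river: ρ → (-4,3,3)
closes: descent 1, river 6
min |a| on river = 1

1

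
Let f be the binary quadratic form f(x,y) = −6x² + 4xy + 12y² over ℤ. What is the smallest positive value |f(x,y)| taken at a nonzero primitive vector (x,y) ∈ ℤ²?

descent: ρ → (12,-4,-6)
descent: ρ → (-6,16,2)  [lands on river]
river: ρ → (2,16,-6)
river: ρ → (-6,8,10)
river: ρ → (10,12,-4)
river: ρ → (-4,12,10)
river: ρ → (10,8,-6)
closes: descent 2, river 6
min |a| on river = 2

2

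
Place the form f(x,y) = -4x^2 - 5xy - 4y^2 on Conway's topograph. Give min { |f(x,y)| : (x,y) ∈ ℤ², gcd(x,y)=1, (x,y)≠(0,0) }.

translate: b→-3 (≡5 mod 8), so (4,5,4)→(4,-3,3)
flip: (4,-3,3)→(3,3,4)
reduced (well bottom): (3,3,4) with a≤c, −a<b≤a
well minimum |f| = |-3| = 3 (negative-definite)

3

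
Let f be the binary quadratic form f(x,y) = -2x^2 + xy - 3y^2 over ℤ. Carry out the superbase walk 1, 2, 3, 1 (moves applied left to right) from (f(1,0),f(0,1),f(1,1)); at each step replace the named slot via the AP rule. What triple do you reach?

start (-2,-3,-4) = (f(1,0),f(0,1),f(1,1))
replace slot 1: 2·((-3)+(-4)) − (-2) = -12 → (-12,-3,-4)
replace slot 2: 2·((-12)+(-4)) − (-3) = -29 → (-12,-29,-4)
replace slot 3: 2·((-12)+(-29)) − (-4) = -78 → (-12,-29,-78)
replace slot 1: 2·((-29)+(-78)) − (-12) = -202 → (-202,-29,-78)

-202,-29,-78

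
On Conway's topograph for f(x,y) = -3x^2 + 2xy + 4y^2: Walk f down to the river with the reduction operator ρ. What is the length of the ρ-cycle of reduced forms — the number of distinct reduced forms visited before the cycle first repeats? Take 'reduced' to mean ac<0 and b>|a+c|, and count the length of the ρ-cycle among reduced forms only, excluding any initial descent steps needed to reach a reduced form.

D = 52, ⌊√D⌋ = 7
river: ρ → (4,6,-1)
river: ρ → (-1,6,4)
river: ρ → (4,2,-3)
river: ρ → (-3,4,3)
river: ρ → (3,2,-4)
river: ρ → (-4,6,1)
river: ρ → (1,6,-4)
river: ρ → (-4,2,3)
river: ρ → (3,4,-3)
river: ρ → (-3,2,4)
ρ-cycle length = 10 (tail of 0 descent steps not counted)

10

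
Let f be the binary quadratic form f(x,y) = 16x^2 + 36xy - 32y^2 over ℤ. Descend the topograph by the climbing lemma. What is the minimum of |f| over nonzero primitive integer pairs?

river: ρ → (-32,28,20)
river: ρ → (20,52,-8)
river: ρ → (-8,44,44)
river: ρ → (44,44,-8)
river: ρ → (-8,52,20)
river: ρ → (20,28,-32)
river: ρ → (-32,36,16)
river: ρ → (16,28,-40)
river: ρ → (-40,52,4)
river: ρ → (4,52,-40)
river: ρ → (-40,28,16)
river: ρ → (16,36,-32)
closes: descent 0, river 12
min |a| on river = 4

4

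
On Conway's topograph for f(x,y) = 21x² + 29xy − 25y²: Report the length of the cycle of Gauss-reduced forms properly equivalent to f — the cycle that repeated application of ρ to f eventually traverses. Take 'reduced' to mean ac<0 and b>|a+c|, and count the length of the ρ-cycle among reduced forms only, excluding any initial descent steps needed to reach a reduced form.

D = 2941, ⌊√D⌋ = 54
river: ρ → (-25,21,25)
river: ρ → (25,29,-21)
river: ρ → (-21,13,33)
river: ρ → (33,53,-1)
river: ρ → (-1,53,33)
river: ρ → (33,13,-21)
river: ρ → (-21,29,25)
river: ρ → (25,21,-25)
river: ρ → (-25,29,21)
river: ρ → (21,13,-33)
river: ρ → (-33,53,1)
river: ρ → (1,53,-33)
river: ρ → (-33,13,21)
river: ρ → (21,29,-25)
ρ-cycle length = 14 (tail of 0 descent steps not counted)

14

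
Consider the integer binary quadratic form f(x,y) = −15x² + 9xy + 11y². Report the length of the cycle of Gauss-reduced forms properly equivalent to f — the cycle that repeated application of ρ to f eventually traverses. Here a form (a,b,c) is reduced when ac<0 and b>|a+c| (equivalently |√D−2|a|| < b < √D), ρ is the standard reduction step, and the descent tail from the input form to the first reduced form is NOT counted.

D = 741, ⌊√D⌋ = 27
river: ρ → (11,13,-13)
river: ρ → (-13,13,11)
river: ρ → (11,9,-15)
river: ρ → (-15,21,5)
river: ρ → (5,19,-19)
river: ρ → (-19,19,5)
river: ρ → (5,21,-15)
river: ρ → (-15,9,11)
ρ-cycle length = 8 (tail of 0 descent steps not counted)

8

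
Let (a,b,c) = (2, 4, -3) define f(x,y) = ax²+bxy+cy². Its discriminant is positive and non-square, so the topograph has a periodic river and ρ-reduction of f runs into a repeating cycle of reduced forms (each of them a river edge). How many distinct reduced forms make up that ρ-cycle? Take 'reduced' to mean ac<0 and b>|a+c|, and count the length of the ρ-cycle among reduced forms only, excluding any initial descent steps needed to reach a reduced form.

D = 40, ⌊√D⌋ = 6
river: ρ → (-3,2,3)
river: ρ → (3,4,-2)
river: ρ → (-2,4,3)
river: ρ → (3,2,-3)
river: ρ → (-3,4,2)
river: ρ → (2,4,-3)
ρ-cycle length = 6 (tail of 0 descent steps not counted)

6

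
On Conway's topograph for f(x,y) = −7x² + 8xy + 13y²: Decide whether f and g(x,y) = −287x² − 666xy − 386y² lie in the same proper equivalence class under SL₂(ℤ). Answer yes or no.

D₁ = 428, D₂ = 428
river cycle of f (length 6): (13, 18, -2), (-2, 18, 13), (13, 8, -7), (-7, 20, 1), (1, 20, -7), (-7, 8, 13)
river cycle of g (length 6): (-7, 8, 13), (13, 18, -2), (-2, 18, 13), (13, 8, -7), (-7, 20, 1), (1, 20, -7)
cycles coincide ⇒ equivalent

yes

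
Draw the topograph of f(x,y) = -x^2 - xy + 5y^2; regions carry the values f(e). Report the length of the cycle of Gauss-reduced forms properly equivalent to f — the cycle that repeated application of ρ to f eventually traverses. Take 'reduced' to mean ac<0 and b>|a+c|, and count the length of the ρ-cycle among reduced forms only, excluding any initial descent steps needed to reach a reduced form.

D = 21, ⌊√D⌋ = 4
descent: ρ → (5,1,-1)
descent: ρ → (-1,3,3)  [lands on river]
river: ρ → (3,3,-1)
ρ-cycle length = 2 (tail of 2 descent steps not counted)

2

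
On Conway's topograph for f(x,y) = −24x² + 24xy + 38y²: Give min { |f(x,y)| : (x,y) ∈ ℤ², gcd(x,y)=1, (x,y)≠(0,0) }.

river: ρ → (38,52,-10)
river: ρ → (-10,48,48)
river: ρ → (48,48,-10)
river: ρ → (-10,52,38)
river: ρ → (38,24,-24)
river: ρ → (-24,24,38)
closes: descent 0, river 6
min |a| on river = 10

10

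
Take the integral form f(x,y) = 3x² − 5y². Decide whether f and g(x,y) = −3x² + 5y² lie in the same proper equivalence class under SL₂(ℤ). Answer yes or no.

D₁ = 60, D₂ = 60
river cycle of f (length 2): (3, 6, -2), (-2, 6, 3)
river cycle of g (length 2): (-3, 6, 2), (2, 6, -3)
cycles differ ⇒ inequivalent

no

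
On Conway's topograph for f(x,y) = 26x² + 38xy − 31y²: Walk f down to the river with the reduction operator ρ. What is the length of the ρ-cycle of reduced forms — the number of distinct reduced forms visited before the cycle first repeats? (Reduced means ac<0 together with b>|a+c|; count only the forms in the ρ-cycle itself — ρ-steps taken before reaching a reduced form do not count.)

D = 4668, ⌊√D⌋ = 68
river: ρ → (-31,24,33)
river: ρ → (33,42,-22)
river: ρ → (-22,46,29)
river: ρ → (29,12,-39)
river: ρ → (-39,66,2)
river: ρ → (2,66,-39)
river: ρ → (-39,12,29)
river: ρ → (29,46,-22)
river: ρ → (-22,42,33)
river: ρ → (33,24,-31)
river: ρ → (-31,38,26)
river: ρ → (26,66,-3)
river: ρ → (-3,66,26)
river: ρ → (26,38,-31)
ρ-cycle length = 14 (tail of 0 descent steps not counted)

14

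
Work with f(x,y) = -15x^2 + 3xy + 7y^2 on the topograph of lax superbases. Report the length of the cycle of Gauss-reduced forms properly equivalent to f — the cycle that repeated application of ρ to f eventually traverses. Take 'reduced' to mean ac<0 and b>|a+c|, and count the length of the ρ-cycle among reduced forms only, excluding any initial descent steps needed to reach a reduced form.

D = 429, ⌊√D⌋ = 20
descent: ρ → (7,11,-11)  [lands on river]
river: ρ → (-11,11,7)
river: ρ → (7,17,-5)
river: ρ → (-5,13,13)
river: ρ → (13,13,-5)
river: ρ → (-5,17,7)
ρ-cycle length = 6 (tail of 1 descent step not counted)

6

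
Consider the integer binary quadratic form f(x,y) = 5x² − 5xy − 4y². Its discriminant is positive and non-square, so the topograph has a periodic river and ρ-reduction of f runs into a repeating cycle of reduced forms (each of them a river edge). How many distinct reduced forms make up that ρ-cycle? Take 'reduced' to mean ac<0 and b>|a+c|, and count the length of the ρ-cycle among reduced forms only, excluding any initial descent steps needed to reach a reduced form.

D = 105, ⌊√D⌋ = 10
descent: ρ → (-4,5,5)  [lands on river]
river: ρ → (5,5,-4)
river: ρ → (-4,3,6)
river: ρ → (6,9,-1)
river: ρ → (-1,9,6)
river: ρ → (6,3,-4)
ρ-cycle length = 6 (tail of 1 descent step not counted)

6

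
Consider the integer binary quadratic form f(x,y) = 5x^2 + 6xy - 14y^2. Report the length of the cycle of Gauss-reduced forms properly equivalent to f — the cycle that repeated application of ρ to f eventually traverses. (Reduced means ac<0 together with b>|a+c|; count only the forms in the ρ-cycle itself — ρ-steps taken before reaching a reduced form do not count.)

D = 316, ⌊√D⌋ = 17
descent: ρ → (-14,-6,5)
descent: ρ → (5,16,-3)  [lands on river]
river: ρ → (-3,14,10)
river: ρ → (10,6,-7)
river: ρ → (-7,8,9)
river: ρ → (9,10,-6)
river: ρ → (-6,14,5)
ρ-cycle length = 6 (tail of 2 descent steps not counted)

6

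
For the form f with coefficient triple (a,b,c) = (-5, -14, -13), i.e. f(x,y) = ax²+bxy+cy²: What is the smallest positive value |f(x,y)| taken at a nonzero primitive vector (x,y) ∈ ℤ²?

translate: b→4 (≡14 mod 10), so (5,14,13)→(5,4,4)
flip: (5,4,4)→(4,-4,5)
translate: b→4 (≡-4 mod 8), so (4,-4,5)→(4,4,5)
reduced (well bottom): (4,4,5) with a≤c, −a<b≤a
well minimum |f| = |-4| = 4 (negative-definite)

4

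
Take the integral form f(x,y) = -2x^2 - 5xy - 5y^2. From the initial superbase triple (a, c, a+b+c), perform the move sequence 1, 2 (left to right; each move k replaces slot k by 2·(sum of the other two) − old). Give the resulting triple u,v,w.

start (-2,-5,-12) = (f(1,0),f(0,1),f(1,1))
replace slot 1: 2·((-5)+(-12)) − (-2) = -32 → (-32,-5,-12)
replace slot 2: 2·((-32)+(-12)) − (-5) = -83 → (-32,-83,-12)

-32,-83,-12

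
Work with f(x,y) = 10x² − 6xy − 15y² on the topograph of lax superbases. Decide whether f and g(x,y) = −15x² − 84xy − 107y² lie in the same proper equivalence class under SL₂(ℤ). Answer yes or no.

D₁ = 636, D₂ = 636
river cycle of f (length 10): (-15, 6, 10), (10, 14, -11), (-11, 8, 13), (13, 18, -6), (-6, 18, 13), (13, 8, -11), (-11, 14, 10), (10, 6, -15), (-15, 24, 1), (1, 24, -15)
river cycle of g (length 10): (-15, 6, 10), (10, 14, -11), (-11, 8, 13), (13, 18, -6), (-6, 18, 13), (13, 8, -11), (-11, 14, 10), (10, 6, -15), (-15, 24, 1), (1, 24, -15)
cycles coincide ⇒ equivalent

yes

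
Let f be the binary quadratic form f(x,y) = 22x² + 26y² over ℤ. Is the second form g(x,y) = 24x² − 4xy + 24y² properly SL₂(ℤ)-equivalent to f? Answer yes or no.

D₁ = -2288, D₂ = -2288
f: reduced (well bottom): (22,0,26) with a≤c, −a<b≤a
g: flip: (24,-4,24)→(24,4,24)
g: reduced (well bottom): (24,4,24) with a≤c, −a<b≤a
reduced forms (22, 0, 26) vs (24, 4, 24) ⇒ inequivalent

no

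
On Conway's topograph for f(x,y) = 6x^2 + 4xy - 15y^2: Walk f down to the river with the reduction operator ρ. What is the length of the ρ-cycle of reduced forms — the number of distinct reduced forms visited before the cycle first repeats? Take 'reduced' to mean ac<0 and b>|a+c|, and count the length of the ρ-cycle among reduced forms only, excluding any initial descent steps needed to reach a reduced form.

D = 376, ⌊√D⌋ = 19
descent: ρ → (-15,-4,6)
descent: ρ → (6,16,-5)  [lands on river]
river: ρ → (-5,14,9)
river: ρ → (9,4,-10)
river: ρ → (-10,16,3)
river: ρ → (3,14,-15)
river: ρ → (-15,16,2)
river: ρ → (2,16,-15)
river: ρ → (-15,14,3)
river: ρ → (3,16,-10)
river: ρ → (-10,4,9)
river: ρ → (9,14,-5)
river: ρ → (-5,16,6)
river: ρ → (6,8,-13)
river: ρ → (-13,18,1)
river: ρ → (1,18,-13)
river: ρ → (-13,8,6)
ρ-cycle length = 16 (tail of 2 descent steps not counted)

16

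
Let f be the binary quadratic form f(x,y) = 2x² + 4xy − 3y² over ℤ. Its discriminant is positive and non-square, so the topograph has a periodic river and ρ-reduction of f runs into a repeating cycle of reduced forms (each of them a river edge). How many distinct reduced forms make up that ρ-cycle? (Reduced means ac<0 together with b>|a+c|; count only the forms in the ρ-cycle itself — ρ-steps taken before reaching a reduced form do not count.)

D = 40, ⌊√D⌋ = 6
river: ρ → (-3,2,3)
river: ρ → (3,4,-2)
river: ρ → (-2,4,3)
river: ρ → (3,2,-3)
river: ρ → (-3,4,2)
river: ρ → (2,4,-3)
ρ-cycle length = 6 (tail of 0 descent steps not counted)

6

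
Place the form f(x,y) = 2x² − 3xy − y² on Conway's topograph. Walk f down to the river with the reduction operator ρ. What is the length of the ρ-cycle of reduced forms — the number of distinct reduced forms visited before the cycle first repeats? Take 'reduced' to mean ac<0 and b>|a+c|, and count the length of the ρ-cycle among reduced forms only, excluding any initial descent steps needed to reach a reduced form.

D = 17, ⌊√D⌋ = 4
descent: ρ → (-1,3,2)  [lands on river]
river: ρ → (2,1,-2)
river: ρ → (-2,3,1)
river: ρ → (1,3,-2)
river: ρ → (-2,1,2)
river: ρ → (2,3,-1)
ρ-cycle length = 6 (tail of 1 descent step not counted)

6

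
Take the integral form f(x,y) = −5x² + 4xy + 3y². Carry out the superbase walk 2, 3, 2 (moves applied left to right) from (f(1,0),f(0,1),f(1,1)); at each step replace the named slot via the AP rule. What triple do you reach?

start (-5,3,2) = (f(1,0),f(0,1),f(1,1))
replace slot 2: 2·((-5)+2) − 3 = -9 → (-5,-9,2)
replace slot 3: 2·((-5)+(-9)) − 2 = -30 → (-5,-9,-30)
replace slot 2: 2·((-5)+(-30)) − (-9) = -61 → (-5,-61,-30)

-5,-61,-30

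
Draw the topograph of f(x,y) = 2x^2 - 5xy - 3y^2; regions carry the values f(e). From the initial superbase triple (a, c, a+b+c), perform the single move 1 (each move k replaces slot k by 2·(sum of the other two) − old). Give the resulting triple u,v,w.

start (2,-3,-6) = (f(1,0),f(0,1),f(1,1))
replace slot 1: 2·((-3)+(-6)) − 2 = -20 → (-20,-3,-6)

-20,-3,-6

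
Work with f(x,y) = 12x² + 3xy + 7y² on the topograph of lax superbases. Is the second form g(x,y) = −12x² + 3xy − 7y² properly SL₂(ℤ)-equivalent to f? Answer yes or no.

D₁ = -327, D₂ = -327
f: flip: (12,3,7)→(7,-3,12)
f: reduced (well bottom): (7,-3,12) with a≤c, −a<b≤a
g is negative-definite; reduce −g:
−g: flip: (12,-3,7)→(7,3,12)
−g: reduced (well bottom): (7,3,12) with a≤c, −a<b≤a
flip sign back: reduced form of g is (-7,-3,-12)
reduced forms (7, -3, 12) vs (-7, -3, -12) ⇒ inequivalent

no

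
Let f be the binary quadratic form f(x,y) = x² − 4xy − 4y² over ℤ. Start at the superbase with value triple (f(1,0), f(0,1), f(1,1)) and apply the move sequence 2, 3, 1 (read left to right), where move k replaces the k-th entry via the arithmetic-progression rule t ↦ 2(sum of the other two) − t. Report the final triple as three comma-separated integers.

start (1,-4,-7) = (f(1,0),f(0,1),f(1,1))
replace slot 2: 2·(1+(-7)) − (-4) = -8 → (1,-8,-7)
replace slot 3: 2·(1+(-8)) − (-7) = -7 → (1,-8,-7)
replace slot 1: 2·((-8)+(-7)) − 1 = -31 → (-31,-8,-7)

-31,-8,-7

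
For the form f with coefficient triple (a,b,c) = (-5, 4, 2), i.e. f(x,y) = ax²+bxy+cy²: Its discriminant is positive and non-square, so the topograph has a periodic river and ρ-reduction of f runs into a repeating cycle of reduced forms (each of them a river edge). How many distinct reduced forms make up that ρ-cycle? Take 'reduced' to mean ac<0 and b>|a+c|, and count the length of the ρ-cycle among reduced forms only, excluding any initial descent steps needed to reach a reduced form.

D = 56, ⌊√D⌋ = 7
river: ρ → (2,4,-5)
river: ρ → (-5,6,1)
river: ρ → (1,6,-5)
river: ρ → (-5,4,2)
ρ-cycle length = 4 (tail of 0 descent steps not counted)

4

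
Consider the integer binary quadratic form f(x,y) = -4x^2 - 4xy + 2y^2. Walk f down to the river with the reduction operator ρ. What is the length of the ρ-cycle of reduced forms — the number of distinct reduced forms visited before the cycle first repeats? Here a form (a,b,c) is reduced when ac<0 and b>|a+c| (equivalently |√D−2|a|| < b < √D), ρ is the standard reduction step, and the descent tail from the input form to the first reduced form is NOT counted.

D = 48, ⌊√D⌋ = 6
descent: ρ → (2,4,-4)  [lands on river]
river: ρ → (-4,4,2)
ρ-cycle length = 2 (tail of 1 descent step not counted)

2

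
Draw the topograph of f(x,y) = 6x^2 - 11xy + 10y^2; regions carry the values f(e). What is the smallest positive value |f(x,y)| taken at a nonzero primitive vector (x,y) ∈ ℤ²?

translate: b→1 (≡-11 mod 12), so (6,-11,10)→(6,1,5)
flip: (6,1,5)→(5,-1,6)
reduced (well bottom): (5,-1,6) with a≤c, −a<b≤a
well minimum = a = 5

5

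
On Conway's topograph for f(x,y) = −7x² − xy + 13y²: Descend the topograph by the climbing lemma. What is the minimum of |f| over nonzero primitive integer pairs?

descent: ρ → (13,1,-7)
descent: ρ → (-7,13,7)  [lands on river]
river: ρ → (7,15,-5)
river: ρ → (-5,15,7)
river: ρ → (7,13,-7)
river: ρ → (-7,15,5)
river: ρ → (5,15,-7)
closes: descent 2, river 6
min |a| on river = 5

5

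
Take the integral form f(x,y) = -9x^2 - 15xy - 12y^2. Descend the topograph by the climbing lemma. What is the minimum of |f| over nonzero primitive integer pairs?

translate: b→-3 (≡15 mod 18), so (9,15,12)→(9,-3,6)
flip: (9,-3,6)→(6,3,9)
reduced (well bottom): (6,3,9) with a≤c, −a<b≤a
well minimum |f| = |-6| = 6 (negative-definite)

6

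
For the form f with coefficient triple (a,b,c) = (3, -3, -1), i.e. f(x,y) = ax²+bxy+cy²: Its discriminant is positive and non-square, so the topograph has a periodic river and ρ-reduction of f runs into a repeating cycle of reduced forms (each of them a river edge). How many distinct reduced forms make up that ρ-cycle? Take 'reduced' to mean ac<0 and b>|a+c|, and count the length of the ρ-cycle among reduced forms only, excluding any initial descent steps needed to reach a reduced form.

D = 21, ⌊√D⌋ = 4
descent: ρ → (-1,3,3)  [lands on river]
river: ρ → (3,3,-1)
ρ-cycle length = 2 (tail of 1 descent step not counted)

2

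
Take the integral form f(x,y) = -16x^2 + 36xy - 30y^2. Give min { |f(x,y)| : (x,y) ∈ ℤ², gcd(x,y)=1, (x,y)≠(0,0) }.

translate: b→-4 (≡-36 mod 32), so (16,-36,30)→(16,-4,10)
flip: (16,-4,10)→(10,4,16)
reduced (well bottom): (10,4,16) with a≤c, −a<b≤a
well minimum |f| = |-10| = 10 (negative-definite)

10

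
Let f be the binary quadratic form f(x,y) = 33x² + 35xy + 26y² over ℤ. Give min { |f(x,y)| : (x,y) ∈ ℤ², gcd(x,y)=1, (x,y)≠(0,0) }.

translate: b→-31 (≡35 mod 66), so (33,35,26)→(33,-31,24)
flip: (33,-31,24)→(24,31,33)
translate: b→-17 (≡31 mod 48), so (24,31,33)→(24,-17,26)
reduced (well bottom): (24,-17,26) with a≤c, −a<b≤a
well minimum = a = 24

24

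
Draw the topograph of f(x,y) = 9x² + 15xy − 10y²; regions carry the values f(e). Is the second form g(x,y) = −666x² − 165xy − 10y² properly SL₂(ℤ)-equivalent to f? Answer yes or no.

D₁ = 585, D₂ = 585
river cycle of f (length 12): (-10, 5, 14), (14, 23, -1), (-1, 23, 14), (14, 5, -10), (-10, 15, 9), (9, 21, -4), (-4, 19, 14), (14, 9, -9), (-9, 9, 14), (14, 19, -4), … (2 more)
river cycle of g (length 12): (-10, 5, 14), (14, 23, -1), (-1, 23, 14), (14, 5, -10), (-10, 15, 9), (9, 21, -4), (-4, 19, 14), (14, 9, -9), (-9, 9, 14), (14, 19, -4), … (2 more)
cycles coincide ⇒ equivalent

yes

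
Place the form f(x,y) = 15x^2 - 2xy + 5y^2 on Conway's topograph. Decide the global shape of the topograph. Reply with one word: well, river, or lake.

D = b²−4ac = (-2)² − 4·15·5 = -296
D < 0 ⇒ definite ⇒ every region one sign ⇒ single well

well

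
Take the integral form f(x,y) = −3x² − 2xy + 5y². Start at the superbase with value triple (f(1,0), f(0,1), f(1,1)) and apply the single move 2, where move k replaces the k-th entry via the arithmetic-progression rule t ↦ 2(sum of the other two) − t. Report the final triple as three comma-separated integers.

start (-3,5,0) = (f(1,0),f(0,1),f(1,1))
replace slot 2: 2·((-3)+0) − 5 = -11 → (-3,-11,0)

-3,-11,0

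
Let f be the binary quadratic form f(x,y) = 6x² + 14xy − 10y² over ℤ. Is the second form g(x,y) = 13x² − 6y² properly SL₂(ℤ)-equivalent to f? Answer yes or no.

D₁ = 436, D₂ = 312
discriminants differ ⇒ not SL₂(ℤ)-equivalent

no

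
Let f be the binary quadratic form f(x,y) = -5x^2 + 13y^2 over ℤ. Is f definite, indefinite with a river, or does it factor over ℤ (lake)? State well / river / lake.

D = b²−4ac = 0² − 4·(-5)·13 = 260
D > 0 non-square ⇒ indefinite ⇒ periodic river

river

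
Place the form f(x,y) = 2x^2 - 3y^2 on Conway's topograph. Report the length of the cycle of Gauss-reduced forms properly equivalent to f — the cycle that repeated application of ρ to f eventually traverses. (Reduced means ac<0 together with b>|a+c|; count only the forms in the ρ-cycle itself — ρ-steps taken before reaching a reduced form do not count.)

D = 24, ⌊√D⌋ = 4
descent: ρ → (-3,0,2)
descent: ρ → (2,4,-1)  [lands on river]
river: ρ → (-1,4,2)
ρ-cycle length = 2 (tail of 2 descent steps not counted)

2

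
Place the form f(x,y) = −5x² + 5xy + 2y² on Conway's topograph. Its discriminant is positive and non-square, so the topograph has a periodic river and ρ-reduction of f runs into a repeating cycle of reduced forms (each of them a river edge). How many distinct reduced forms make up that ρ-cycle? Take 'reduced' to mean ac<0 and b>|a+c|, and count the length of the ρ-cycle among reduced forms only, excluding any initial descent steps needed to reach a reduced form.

D = 65, ⌊√D⌋ = 8
river: ρ → (2,7,-2)
river: ρ → (-2,5,5)
river: ρ → (5,5,-2)
river: ρ → (-2,7,2)
river: ρ → (2,5,-5)
river: ρ → (-5,5,2)
ρ-cycle length = 6 (tail of 0 descent steps not counted)

6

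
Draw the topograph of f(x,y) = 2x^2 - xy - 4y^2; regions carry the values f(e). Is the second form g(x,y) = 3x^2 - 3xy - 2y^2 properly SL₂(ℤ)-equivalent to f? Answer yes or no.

D₁ = 33, D₂ = 33
river cycle of f (length 4): (2, 3, -3), (-3, 3, 2), (2, 5, -1), (-1, 5, 2)
river cycle of g (length 4): (-2, 3, 3), (3, 3, -2), (-2, 5, 1), (1, 5, -2)
cycles differ ⇒ inequivalent

no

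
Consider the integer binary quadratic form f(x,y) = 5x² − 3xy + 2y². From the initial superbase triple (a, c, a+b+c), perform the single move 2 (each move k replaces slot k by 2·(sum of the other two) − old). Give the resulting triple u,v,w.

start (5,2,4) = (f(1,0),f(0,1),f(1,1))
replace slot 2: 2·(5+4) − 2 = 16 → (5,16,4)

5,16,4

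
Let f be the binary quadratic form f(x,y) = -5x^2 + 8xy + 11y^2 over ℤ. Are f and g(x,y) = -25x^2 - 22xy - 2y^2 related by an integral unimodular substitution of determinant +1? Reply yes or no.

D₁ = 284, D₂ = 284
river cycle of f (length 8): (11, 14, -2), (-2, 14, 11), (11, 8, -5), (-5, 12, 7), (7, 16, -1), (-1, 16, 7), (7, 12, -5), (-5, 8, 11)
river cycle of g (length 8): (-2, 14, 11), (11, 8, -5), (-5, 12, 7), (7, 16, -1), (-1, 16, 7), (7, 12, -5), (-5, 8, 11), (11, 14, -2)
cycles coincide ⇒ equivalent

yes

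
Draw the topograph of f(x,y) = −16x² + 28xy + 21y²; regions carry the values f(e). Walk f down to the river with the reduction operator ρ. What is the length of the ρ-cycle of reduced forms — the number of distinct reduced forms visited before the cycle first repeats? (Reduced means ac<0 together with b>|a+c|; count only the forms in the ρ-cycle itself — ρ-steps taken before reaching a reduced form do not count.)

D = 2128, ⌊√D⌋ = 46
river: ρ → (21,14,-23)
river: ρ → (-23,32,12)
river: ρ → (12,40,-11)
river: ρ → (-11,26,33)
river: ρ → (33,40,-4)
river: ρ → (-4,40,33)
river: ρ → (33,26,-11)
river: ρ → (-11,40,12)
river: ρ → (12,32,-23)
river: ρ → (-23,14,21)
river: ρ → (21,28,-16)
river: ρ → (-16,36,13)
river: ρ → (13,42,-7)
river: ρ → (-7,42,13)
river: ρ → (13,36,-16)
river: ρ → (-16,28,21)
ρ-cycle length = 16 (tail of 0 descent steps not counted)

16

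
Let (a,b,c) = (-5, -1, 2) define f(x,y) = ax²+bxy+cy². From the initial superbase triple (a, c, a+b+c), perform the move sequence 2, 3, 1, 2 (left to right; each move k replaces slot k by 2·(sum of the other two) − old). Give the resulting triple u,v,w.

start (-5,2,-4) = (f(1,0),f(0,1),f(1,1))
replace slot 2: 2·((-5)+(-4)) − 2 = -20 → (-5,-20,-4)
replace slot 3: 2·((-5)+(-20)) − (-4) = -46 → (-5,-20,-46)
replace slot 1: 2·((-20)+(-46)) − (-5) = -127 → (-127,-20,-46)
replace slot 2: 2·((-127)+(-46)) − (-20) = -326 → (-127,-326,-46)

-127,-326,-46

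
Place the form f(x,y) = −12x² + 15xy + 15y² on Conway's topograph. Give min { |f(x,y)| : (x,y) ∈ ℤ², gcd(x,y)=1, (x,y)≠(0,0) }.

river: ρ → (15,15,-12)
river: ρ → (-12,9,18)
river: ρ → (18,27,-3)
river: ρ → (-3,27,18)
river: ρ → (18,9,-12)
river: ρ → (-12,15,15)
closes: descent 0, river 6
min |a| on river = 3

3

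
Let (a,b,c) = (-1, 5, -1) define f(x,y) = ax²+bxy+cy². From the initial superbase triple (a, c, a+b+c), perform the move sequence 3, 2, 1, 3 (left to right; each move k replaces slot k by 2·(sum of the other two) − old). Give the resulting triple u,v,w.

start (-1,-1,3) = (f(1,0),f(0,1),f(1,1))
replace slot 3: 2·((-1)+(-1)) − 3 = -7 → (-1,-1,-7)
replace slot 2: 2·((-1)+(-7)) − (-1) = -15 → (-1,-15,-7)
replace slot 1: 2·((-15)+(-7)) − (-1) = -43 → (-43,-15,-7)
replace slot 3: 2·((-43)+(-15)) − (-7) = -109 → (-43,-15,-109)

-43,-15,-109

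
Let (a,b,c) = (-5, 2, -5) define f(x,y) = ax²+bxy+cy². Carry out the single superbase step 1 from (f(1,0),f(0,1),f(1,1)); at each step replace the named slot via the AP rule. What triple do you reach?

start (-5,-5,-8) = (f(1,0),f(0,1),f(1,1))
replace slot 1: 2·((-5)+(-8)) − (-5) = -21 → (-21,-5,-8)

-21,-5,-8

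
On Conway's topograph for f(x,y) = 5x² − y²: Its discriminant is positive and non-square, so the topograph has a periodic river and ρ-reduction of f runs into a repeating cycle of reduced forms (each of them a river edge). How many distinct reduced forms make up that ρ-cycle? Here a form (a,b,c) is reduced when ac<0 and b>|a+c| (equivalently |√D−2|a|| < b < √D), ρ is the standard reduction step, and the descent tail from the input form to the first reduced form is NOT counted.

D = 20, ⌊√D⌋ = 4
descent: ρ → (-1,4,1)  [lands on river]
river: ρ → (1,4,-1)
ρ-cycle length = 2 (tail of 1 descent step not counted)

2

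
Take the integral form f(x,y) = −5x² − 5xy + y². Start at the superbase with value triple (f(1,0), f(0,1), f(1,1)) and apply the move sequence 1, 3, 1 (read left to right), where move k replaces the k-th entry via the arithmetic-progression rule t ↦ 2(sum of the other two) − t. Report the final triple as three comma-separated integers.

start (-5,1,-9) = (f(1,0),f(0,1),f(1,1))
replace slot 1: 2·(1+(-9)) − (-5) = -11 → (-11,1,-9)
replace slot 3: 2·((-11)+1) − (-9) = -11 → (-11,1,-11)
replace slot 1: 2·(1+(-11)) − (-11) = -9 → (-9,1,-11)

-9,1,-11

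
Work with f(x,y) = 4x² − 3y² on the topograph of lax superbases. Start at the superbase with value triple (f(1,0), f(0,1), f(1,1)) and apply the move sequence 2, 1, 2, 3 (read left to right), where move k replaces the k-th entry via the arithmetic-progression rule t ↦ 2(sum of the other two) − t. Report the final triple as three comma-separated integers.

start (4,-3,1) = (f(1,0),f(0,1),f(1,1))
replace slot 2: 2·(4+1) − (-3) = 13 → (4,13,1)
replace slot 1: 2·(13+1) − 4 = 24 → (24,13,1)
replace slot 2: 2·(24+1) − 13 = 37 → (24,37,1)
replace slot 3: 2·(24+37) − 1 = 121 → (24,37,121)

24,37,121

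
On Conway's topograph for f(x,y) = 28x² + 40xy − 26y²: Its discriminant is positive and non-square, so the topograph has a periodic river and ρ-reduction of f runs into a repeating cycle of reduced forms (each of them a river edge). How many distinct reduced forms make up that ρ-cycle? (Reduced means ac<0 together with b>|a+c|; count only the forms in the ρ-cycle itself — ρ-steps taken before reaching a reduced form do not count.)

D = 4512, ⌊√D⌋ = 67
river: ρ → (-26,64,4)
river: ρ → (4,64,-26)
river: ρ → (-26,40,28)
river: ρ → (28,16,-38)
river: ρ → (-38,60,6)
river: ρ → (6,60,-38)
river: ρ → (-38,16,28)
river: ρ → (28,40,-26)
ρ-cycle length = 8 (tail of 0 descent steps not counted)

8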